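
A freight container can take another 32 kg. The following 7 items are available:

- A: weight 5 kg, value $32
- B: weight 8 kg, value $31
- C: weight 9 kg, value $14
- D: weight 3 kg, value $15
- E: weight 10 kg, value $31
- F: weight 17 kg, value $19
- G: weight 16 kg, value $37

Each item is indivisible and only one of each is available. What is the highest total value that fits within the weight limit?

$115

Check high-value combinations within 32 kg:
- A+B+D+G: weight 5+8+3+16=32, value 32+31+15+37=115
- A+B+D+E: weight 5+8+3+10=26, value 32+31+15+31=109
- A+B+C+E: weight 5+8+9+10=32, value 32+31+14+31=108
- A+B+G: weight 5+8+16=29, value 32+31+37=100
Best: $115.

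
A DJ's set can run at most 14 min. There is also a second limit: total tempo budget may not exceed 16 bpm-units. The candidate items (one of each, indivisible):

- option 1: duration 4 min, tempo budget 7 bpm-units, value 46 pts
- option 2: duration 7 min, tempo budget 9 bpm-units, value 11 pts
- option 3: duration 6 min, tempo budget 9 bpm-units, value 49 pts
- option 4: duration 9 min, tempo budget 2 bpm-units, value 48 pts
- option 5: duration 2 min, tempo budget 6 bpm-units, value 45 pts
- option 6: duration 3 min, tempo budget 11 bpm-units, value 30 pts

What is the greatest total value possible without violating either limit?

Feasible sets respecting both limits:
- option 1+option 3: duration 10, tempo budget 16, value 95
- option 1+option 4: duration 13, tempo budget 9, value 94
- option 3+option 5: duration 8, tempo budget 15, value 94
- option 4+option 5: duration 11, tempo budget 8, value 93
Best: 95 pts.

95 pts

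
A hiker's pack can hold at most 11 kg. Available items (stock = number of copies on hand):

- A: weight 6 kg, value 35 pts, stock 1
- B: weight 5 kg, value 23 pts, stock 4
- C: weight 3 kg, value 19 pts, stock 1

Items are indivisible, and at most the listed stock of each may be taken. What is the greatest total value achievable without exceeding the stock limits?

Best selections within weight 11 and stock limits:
- 1×A + 1×B: weight 11, value 58
- 1×A + 1×C: weight 9, value 54
- 2×B: weight 10, value 46
- 1×B + 1×C: weight 8, value 42
Best: 58 pts.

58 pts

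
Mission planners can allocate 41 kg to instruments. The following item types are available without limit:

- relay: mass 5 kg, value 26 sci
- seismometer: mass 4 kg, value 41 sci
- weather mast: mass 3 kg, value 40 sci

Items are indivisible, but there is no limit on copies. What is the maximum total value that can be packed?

522 sci

Best value-per-unit is weather mast at 40/3; filling with it alone gives 13×40 = 520.
Optimal mix: 2×seismometer + 11×weather mast → mass 41, value 522.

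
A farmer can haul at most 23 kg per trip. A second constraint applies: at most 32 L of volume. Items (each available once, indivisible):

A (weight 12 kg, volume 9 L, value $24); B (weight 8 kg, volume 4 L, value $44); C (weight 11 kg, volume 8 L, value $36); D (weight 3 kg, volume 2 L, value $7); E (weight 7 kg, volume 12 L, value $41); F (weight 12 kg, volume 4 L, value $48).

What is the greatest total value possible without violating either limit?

$99

Feasible sets respecting both limits:
- B+D+F: weight 23, volume 10, value 99
- D+E+F: weight 22, volume 18, value 96
- B+D+E: weight 18, volume 18, value 92
Best: $99.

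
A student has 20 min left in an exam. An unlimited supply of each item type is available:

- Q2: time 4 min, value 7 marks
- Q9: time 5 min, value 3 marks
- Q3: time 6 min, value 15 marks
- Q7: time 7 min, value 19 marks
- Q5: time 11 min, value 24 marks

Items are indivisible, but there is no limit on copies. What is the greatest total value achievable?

Best value-per-unit is Q7 at 19/7; filling with it alone gives 2×19 = 38.
Optimal mix: 1×Q3 + 2×Q7 → time 20, value 53.

53 marks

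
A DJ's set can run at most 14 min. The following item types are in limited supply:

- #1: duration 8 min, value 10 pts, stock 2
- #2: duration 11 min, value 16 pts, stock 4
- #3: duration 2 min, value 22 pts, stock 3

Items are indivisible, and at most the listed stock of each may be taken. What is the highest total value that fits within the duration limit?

76 pts

Best selections within duration 14 and stock limits:
- 1×#1 + 3×#3: duration 14, value 76
- 3×#3: duration 6, value 66
- 1×#1 + 2×#3: duration 12, value 54
Best: 76 pts.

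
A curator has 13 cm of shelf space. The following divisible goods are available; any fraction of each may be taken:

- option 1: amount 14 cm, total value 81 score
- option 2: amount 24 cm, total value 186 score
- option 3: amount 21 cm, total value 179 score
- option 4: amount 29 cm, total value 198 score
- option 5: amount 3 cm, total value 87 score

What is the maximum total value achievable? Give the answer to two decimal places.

Take in order of value per unit:
- option 5 (87/3 per unit): all 3 → value 87, running total 87.00
- option 3 (179/21 per unit): 10 of 21 → value 10×179/21 = 85.2381, running total 172.24
Total 172.24.

172.24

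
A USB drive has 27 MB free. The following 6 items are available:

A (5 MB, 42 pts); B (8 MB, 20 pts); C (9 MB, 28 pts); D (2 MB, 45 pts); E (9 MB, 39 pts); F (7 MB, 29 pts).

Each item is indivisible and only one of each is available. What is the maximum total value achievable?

Check high-value combinations within 27 MB:
- A+D+E+F: size 5+2+9+7=23, value 42+45+39+29=155
- A+C+D+E: size 5+9+2+9=25, value 42+28+45+39=154
- A+B+D+E: size 5+8+2+9=24, value 42+20+45+39=146
Best: 155 pts.

155 pts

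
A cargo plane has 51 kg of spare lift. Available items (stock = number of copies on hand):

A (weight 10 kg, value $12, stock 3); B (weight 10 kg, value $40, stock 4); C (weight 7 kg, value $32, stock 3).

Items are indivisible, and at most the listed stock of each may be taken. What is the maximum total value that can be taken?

$216

Best selections within weight 51 and stock limits:
- 3×B + 3×C: weight 51, value 216
- 4×B + 1×C: weight 47, value 192
- 1×A + 2×B + 3×C: weight 51, value 188
Best: $216.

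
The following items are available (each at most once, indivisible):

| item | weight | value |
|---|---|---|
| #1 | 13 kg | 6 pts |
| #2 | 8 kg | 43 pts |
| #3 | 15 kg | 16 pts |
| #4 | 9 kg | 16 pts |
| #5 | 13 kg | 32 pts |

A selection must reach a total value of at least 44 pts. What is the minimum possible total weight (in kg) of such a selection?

Subsets with value ≥ 44, sorted by total weight:
- #2+#4: weight 17, value 59
- #2+#5: weight 21, value 75
- #1+#2: weight 21, value 49
Minimum weight: 17 kg.

17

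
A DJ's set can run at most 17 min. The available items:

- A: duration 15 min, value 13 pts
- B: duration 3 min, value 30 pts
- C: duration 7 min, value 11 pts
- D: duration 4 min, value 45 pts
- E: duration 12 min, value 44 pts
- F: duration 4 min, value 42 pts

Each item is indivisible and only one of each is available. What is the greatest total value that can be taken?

Check high-value combinations within 17 min:
- B+D+F: duration 3+4+4=11, value 30+45+42=117
- C+D+F: duration 7+4+4=15, value 11+45+42=98
- D+E: duration 4+12=16, value 45+44=89
- D+F: duration 4+4=8, value 45+42=87
- B+C+D: duration 3+7+4=14, value 30+11+45=86
Best: 117 pts.

117 pts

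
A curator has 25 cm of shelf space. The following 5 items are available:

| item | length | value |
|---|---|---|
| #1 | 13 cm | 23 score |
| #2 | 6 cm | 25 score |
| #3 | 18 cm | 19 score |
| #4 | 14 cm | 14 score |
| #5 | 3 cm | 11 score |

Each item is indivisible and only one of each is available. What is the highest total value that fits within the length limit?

59 score

Check high-value combinations within 25 cm:
- #1+#2+#5: length 13+6+3=22, value 23+25+11=59
- #2+#4+#5: length 6+14+3=23, value 25+14+11=50
- #1+#2: length 13+6=19, value 23+25=48
- #2+#3: length 6+18=24, value 25+19=44
Best: 59 score.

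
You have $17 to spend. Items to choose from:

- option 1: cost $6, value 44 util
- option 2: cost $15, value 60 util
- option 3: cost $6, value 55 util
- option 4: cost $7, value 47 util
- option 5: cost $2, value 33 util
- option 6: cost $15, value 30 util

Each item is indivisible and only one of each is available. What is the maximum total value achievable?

Check high-value combinations within $17:
- option 3+option 4+option 5: cost 6+7+2=15, value 55+47+33=135
- option 1+option 3+option 5: cost 6+6+2=14, value 44+55+33=132
- option 1+option 4+option 5: cost 6+7+2=15, value 44+47+33=124
Best: 135 util.

135 util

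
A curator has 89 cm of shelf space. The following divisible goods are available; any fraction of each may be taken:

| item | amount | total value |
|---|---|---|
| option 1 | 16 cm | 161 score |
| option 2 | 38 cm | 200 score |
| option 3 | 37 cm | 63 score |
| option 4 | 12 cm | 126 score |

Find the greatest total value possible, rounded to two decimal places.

Take in order of value per unit:
- option 4 (126/12 per unit): all 12 → value 126, running total 126.00
- option 1 (161/16 per unit): all 16 → value 161, running total 287.00
- option 2 (200/38 per unit): all 38 → value 200, running total 487.00
- option 3 (63/37 per unit): 23 of 37 → value 23×63/37 = 39.1622, running total 526.16
Total 526.16.

526.16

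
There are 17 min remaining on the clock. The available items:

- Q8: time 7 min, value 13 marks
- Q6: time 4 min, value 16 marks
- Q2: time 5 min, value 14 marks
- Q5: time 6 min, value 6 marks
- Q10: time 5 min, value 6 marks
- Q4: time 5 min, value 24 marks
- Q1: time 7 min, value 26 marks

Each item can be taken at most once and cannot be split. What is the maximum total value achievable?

66 marks

Check high-value combinations within 17 min:
- Q6+Q4+Q1: time 4+5+7=16, value 16+24+26=66
- Q2+Q4+Q1: time 5+5+7=17, value 14+24+26=64
- Q6+Q2+Q1: time 4+5+7=16, value 16+14+26=56
- Q10+Q4+Q1: time 5+5+7=17, value 6+24+26=56
- Q6+Q2+Q4: time 4+5+5=14, value 16+14+24=54
Best: 66 marks.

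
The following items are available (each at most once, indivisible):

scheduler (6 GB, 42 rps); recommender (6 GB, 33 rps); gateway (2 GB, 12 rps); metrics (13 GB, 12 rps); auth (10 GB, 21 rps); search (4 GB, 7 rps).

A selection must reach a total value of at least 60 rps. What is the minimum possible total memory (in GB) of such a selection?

Subsets with value ≥ 60, sorted by total memory:
- scheduler+recommender: memory 12, value 75
- scheduler+gateway+search: memory 12, value 61
- scheduler+recommender+gateway: memory 14, value 87
- scheduler+recommender+search: memory 16, value 82
Minimum memory: 12 GB.

12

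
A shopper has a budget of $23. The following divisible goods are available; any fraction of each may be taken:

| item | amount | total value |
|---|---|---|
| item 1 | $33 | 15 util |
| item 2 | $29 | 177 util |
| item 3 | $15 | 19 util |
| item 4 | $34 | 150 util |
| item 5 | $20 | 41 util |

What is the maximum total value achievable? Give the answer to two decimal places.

140.38

Take in order of value per unit:
- item 2 (177/29 per unit): 23 of 29 → value 23×177/29 = 140.3793, running total 140.38
Total 140.38.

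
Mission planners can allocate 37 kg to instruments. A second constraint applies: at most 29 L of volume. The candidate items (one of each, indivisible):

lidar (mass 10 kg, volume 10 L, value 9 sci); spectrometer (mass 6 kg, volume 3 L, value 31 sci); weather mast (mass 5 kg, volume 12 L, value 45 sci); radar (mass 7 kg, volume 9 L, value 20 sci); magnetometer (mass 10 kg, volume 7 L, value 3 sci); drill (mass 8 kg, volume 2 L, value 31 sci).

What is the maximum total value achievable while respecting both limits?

Feasible sets respecting both limits:
- spectrometer+weather mast+radar+drill: mass 26, volume 26, value 127
- lidar+spectrometer+weather mast+drill: mass 29, volume 27, value 116
- spectrometer+weather mast+magnetometer+drill: mass 29, volume 24, value 110
- spectrometer+weather mast+drill: mass 19, volume 17, value 107
Best: 127 sci.

127 sci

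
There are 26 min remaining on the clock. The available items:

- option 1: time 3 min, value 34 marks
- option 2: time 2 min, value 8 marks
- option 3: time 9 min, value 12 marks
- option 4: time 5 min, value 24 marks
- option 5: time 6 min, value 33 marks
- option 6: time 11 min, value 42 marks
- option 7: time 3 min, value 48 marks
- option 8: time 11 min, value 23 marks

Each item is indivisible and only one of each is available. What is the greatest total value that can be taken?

165 marks

Check high-value combinations within 26 min:
- option 1+option 2+option 5+option 6+option 7: time 3+2+6+11+3=25, value 34+8+33+42+48=165
- option 1+option 5+option 6+option 7: time 3+6+11+3=23, value 34+33+42+48=157
- option 1+option 2+option 4+option 6+option 7: time 3+2+5+11+3=24, value 34+8+24+42+48=156
- option 1+option 3+option 4+option 5+option 7: time 3+9+5+6+3=26, value 34+12+24+33+48=151
Best: 165 marks.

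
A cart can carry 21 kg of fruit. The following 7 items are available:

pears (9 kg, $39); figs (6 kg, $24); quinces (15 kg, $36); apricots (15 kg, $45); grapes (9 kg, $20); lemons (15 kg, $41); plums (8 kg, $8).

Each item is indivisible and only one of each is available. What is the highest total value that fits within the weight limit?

This is a 0/1 knapsack; check combinations near the capacity.
- figs+apricots: weight 6+15=21, value 24+45=69
- figs+lemons: weight 6+15=21, value 24+41=65
- pears+figs: weight 9+6=15, value 39+24=63
- figs+quinces: weight 6+15=21, value 24+36=60
- pears+grapes: weight 9+9=18, value 39+20=59
Best: $69.

$69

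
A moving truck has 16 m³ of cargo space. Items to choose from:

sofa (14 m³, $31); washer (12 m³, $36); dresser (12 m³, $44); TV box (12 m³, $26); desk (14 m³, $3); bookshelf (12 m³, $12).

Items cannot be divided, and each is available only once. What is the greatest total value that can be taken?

$44

Check high-value combinations within 16 m³:
- dresser: volume 12, value 44
- washer: volume 12, value 36
- sofa: volume 14, value 31
- TV box: volume 12, value 26
- bookshelf: volume 12, value 12
Best: $44.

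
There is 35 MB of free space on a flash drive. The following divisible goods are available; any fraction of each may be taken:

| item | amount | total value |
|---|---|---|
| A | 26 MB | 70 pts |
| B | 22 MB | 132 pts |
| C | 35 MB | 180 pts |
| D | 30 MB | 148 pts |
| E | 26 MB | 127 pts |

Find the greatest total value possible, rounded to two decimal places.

Take in order of value per unit:
- B (132/22 per unit): all 22 → value 132, running total 132.00
- C (180/35 per unit): 13 of 35 → value 13×180/35 = 66.8571, running total 198.86
Total 198.86.

198.86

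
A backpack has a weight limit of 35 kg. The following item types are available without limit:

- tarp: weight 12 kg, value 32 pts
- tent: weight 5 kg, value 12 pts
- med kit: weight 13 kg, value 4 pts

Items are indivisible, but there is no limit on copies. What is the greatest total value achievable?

Best value-per-unit is tarp at 32/12; filling with it alone gives 2×32 = 64.
Optimal mix: 2×tarp + 2×tent → weight 34, value 88.

88 pts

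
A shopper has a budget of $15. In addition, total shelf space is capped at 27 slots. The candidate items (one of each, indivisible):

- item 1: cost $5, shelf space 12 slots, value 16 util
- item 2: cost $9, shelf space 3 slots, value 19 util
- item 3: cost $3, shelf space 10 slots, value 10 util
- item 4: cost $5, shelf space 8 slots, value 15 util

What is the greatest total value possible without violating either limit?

Feasible sets respecting both limits:
- item 1+item 2: cost 14, shelf space 15, value 35
- item 2+item 4: cost 14, shelf space 11, value 34
- item 1+item 4: cost 10, shelf space 20, value 31
Best: 35 util.

35 util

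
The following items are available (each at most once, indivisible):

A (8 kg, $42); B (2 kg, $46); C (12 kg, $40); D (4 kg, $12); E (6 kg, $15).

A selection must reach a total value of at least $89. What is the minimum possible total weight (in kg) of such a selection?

Subsets with value ≥ 89, sorted by total weight:
- A+B+D: weight 14, value 100
- A+B+E: weight 16, value 103
- B+C+D: weight 18, value 98
- A+B+D+E: weight 20, value 115
Minimum weight: 14 kg.

14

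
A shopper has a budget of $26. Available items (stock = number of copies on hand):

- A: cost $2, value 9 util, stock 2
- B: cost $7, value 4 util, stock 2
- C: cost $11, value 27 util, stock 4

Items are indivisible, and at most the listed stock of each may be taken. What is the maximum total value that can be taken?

72 util

Best selections within cost 26 and stock limits:
- 2×A + 2×C: cost 26, value 72
- 1×A + 2×C: cost 24, value 63
- 2×C: cost 22, value 54
- 2×A + 1×B + 1×C: cost 22, value 49
Best: 72 util.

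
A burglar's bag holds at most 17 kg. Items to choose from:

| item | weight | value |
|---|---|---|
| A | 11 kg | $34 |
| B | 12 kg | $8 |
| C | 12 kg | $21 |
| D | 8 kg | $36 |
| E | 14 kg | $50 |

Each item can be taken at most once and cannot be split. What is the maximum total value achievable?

This is a 0/1 knapsack; check combinations near the capacity.
- E: weight 14, value 50
- D: weight 8, value 36
- A: weight 11, value 34
- C: weight 12, value 21
- B: weight 12, value 8
Best: $50.

$50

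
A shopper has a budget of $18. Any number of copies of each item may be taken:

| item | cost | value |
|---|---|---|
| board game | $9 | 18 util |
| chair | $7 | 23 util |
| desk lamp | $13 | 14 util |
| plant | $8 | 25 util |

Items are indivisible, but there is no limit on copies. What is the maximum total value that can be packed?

Best value-per-unit is chair at 23/7; filling with it alone gives 2×23 = 46.
Optimal mix: 2×plant → cost 16, value 50.

50 util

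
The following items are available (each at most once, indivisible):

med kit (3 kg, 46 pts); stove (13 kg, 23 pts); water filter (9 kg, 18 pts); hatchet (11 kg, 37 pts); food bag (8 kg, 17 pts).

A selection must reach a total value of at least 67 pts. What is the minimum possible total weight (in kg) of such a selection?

Subsets with value ≥ 67, sorted by total weight:
- med kit+hatchet: weight 14, value 83
- med kit+stove: weight 16, value 69
- med kit+water filter+food bag: weight 20, value 81
- med kit+hatchet+food bag: weight 22, value 100
Minimum weight: 14 kg.

14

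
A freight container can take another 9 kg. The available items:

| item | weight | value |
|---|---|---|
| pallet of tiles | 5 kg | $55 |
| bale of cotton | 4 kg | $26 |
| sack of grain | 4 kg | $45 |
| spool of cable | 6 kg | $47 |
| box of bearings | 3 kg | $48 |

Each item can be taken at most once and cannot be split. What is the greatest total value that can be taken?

Check high-value combinations within 9 kg:
- pallet of tiles+box of bearings: weight 5+3=8, value 55+48=103
- pallet of tiles+sack of grain: weight 5+4=9, value 55+45=100
- spool of cable+box of bearings: weight 6+3=9, value 47+48=95
- sack of grain+box of bearings: weight 4+3=7, value 45+48=93
Best: $103.

$103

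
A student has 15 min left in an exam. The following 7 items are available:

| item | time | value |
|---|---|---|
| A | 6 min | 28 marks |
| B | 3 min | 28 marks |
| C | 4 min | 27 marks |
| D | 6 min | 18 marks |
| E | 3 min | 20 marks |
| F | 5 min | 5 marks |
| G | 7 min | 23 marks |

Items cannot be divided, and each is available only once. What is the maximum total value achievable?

This is a 0/1 knapsack; check combinations near the capacity.
- A+B+C: time 6+3+4=13, value 28+28+27=83
- B+C+E+F: time 3+4+3+5=15, value 28+27+20+5=80
- B+C+G: time 3+4+7=14, value 28+27+23=78
- A+B+E: time 6+3+3=12, value 28+28+20=76
- B+C+E: time 3+4+3=10, value 28+27+20=75
Best: 83 marks.

83 marks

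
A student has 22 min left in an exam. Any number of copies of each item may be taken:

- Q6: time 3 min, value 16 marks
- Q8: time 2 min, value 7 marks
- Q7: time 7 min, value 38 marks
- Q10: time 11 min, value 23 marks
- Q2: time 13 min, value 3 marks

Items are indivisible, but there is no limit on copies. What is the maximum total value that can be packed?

118 marks

Best value-per-unit is Q7 at 38/7; filling with it alone gives 3×38 = 114.
Optimal mix: 5×Q6 + 1×Q7 → time 22, value 118.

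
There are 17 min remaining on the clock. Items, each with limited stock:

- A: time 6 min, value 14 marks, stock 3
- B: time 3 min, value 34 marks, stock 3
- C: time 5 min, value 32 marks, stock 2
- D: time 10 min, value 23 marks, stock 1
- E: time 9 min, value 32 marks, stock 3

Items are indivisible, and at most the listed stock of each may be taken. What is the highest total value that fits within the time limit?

Best selections within time 17 and stock limits:
- 3×B + 1×C: time 14, value 134
- 2×B + 2×C: time 16, value 132
Best: 134 marks.

134 marks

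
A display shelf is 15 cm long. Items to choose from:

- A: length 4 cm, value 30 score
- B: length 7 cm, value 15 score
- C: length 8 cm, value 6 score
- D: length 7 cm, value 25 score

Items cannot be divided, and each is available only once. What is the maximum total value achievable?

This is a 0/1 knapsack; check combinations near the capacity.
- A+D: length 4+7=11, value 30+25=55
- A+B: length 4+7=11, value 30+15=45
- B+D: length 7+7=14, value 15+25=40
- A+C: length 4+8=12, value 30+6=36
Best: 55 score.

55 score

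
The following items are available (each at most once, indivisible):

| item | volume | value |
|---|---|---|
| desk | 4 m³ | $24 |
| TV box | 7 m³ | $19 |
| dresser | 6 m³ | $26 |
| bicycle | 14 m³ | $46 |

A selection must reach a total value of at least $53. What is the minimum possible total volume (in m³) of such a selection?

Subsets with value ≥ 53, sorted by total volume:
- desk+TV box+dresser: volume 17, value 69
- desk+bicycle: volume 18, value 70
- dresser+bicycle: volume 20, value 72
- TV box+bicycle: volume 21, value 65
Minimum volume: 17 m³.

17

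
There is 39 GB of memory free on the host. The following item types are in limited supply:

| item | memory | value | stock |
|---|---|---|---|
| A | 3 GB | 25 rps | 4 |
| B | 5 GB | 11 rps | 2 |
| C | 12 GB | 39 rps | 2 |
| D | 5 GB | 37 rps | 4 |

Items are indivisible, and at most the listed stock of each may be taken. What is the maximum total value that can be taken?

Top feasible selections:
- 4×A + 1×B + 4×D: memory 37, value 259
- 4×A + 1×C + 3×D: memory 39, value 250
- 4×A + 4×D: memory 32, value 248
Best: 259 rps.

259 rps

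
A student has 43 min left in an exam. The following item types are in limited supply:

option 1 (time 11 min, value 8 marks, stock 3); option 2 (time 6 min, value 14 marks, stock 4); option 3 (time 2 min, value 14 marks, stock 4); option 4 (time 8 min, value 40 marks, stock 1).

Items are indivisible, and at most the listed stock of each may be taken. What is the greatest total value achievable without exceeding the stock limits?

Best selections within time 43 and stock limits:
- 4×option 2 + 4×option 3 + 1×option 4: time 40, value 152
- 3×option 2 + 4×option 3 + 1×option 4: time 34, value 138
- 4×option 2 + 3×option 3 + 1×option 4: time 38, value 138
- 1×option 1 + 2×option 2 + 4×option 3 + 1×option 4: time 39, value 132
Best: 152 marks.

152 marks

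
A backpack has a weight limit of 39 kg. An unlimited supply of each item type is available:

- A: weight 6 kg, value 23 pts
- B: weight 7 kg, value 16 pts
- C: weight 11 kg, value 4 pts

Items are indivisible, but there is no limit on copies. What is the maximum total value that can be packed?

138 pts

Best value-per-unit is A at 23/6, and filling with it alone uses weight 6×6=36. No mix of the others beats 6×23 = 138.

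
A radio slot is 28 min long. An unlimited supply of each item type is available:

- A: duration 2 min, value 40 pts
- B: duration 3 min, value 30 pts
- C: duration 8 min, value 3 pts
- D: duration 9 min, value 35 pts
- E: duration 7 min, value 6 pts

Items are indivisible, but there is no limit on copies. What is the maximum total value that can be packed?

Best value-per-unit is A at 40/2, and filling with it alone uses duration 14×2=28. No mix of the others beats 14×40 = 560.

560 pts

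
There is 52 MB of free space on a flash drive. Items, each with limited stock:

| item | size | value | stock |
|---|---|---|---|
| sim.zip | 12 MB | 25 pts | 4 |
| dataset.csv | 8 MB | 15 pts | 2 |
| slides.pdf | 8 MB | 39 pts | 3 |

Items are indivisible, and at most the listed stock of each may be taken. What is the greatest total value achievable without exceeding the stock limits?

Best selections within size 52 and stock limits:
- 1×sim.zip + 2×dataset.csv + 3×slides.pdf: size 52, value 172
- 2×sim.zip + 3×slides.pdf: size 48, value 167
Best: 172 pts.

172 pts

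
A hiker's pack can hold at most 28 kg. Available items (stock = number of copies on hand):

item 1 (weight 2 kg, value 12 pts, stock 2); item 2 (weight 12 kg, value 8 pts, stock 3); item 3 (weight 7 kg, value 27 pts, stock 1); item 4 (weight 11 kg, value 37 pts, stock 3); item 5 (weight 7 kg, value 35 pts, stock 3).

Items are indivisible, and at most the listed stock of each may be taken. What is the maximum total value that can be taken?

132 pts

Top feasible selections:
- 1×item 3 + 3×item 5: weight 28, value 132
- 2×item 1 + 3×item 5: weight 25, value 129
- 2×item 1 + 1×item 3 + 2×item 5: weight 25, value 121
Best: 132 pts.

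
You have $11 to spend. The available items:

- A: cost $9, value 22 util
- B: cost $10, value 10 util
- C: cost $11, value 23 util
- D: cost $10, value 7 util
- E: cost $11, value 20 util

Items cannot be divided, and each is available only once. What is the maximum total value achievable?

Check high-value combinations within $11:
- C: cost 11, value 23
- A: cost 9, value 22
- E: cost 11, value 20
- B: cost 10, value 10
- D: cost 10, value 7
Best: 23 util.

23 util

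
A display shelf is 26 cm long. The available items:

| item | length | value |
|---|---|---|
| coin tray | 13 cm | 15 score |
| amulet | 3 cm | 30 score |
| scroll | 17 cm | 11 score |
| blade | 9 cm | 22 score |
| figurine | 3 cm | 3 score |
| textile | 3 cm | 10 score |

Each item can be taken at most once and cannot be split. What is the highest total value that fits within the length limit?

This is a 0/1 knapsack; check combinations near the capacity.
- coin tray+amulet+blade: length 13+3+9=25, value 15+30+22=67
- amulet+blade+figurine+textile: length 3+9+3+3=18, value 30+22+3+10=65
- amulet+blade+textile: length 3+9+3=15, value 30+22+10=62
- coin tray+amulet+figurine+textile: length 13+3+3+3=22, value 15+30+3+10=58
- amulet+blade+figurine: length 3+9+3=15, value 30+22+3=55
Best: 67 score.

67 score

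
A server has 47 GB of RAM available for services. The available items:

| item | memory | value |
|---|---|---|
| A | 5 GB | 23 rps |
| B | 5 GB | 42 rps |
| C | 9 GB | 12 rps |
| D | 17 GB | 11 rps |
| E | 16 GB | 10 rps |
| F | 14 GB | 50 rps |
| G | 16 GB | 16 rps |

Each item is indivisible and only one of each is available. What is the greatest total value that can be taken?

131 rps

Check high-value combinations within 47 GB:
- A+B+F+G: memory 5+5+14+16=40, value 23+42+50+16=131
- A+B+C+F: memory 5+5+9+14=33, value 23+42+12+50=127
- A+B+D+F: memory 5+5+17+14=41, value 23+42+11+50=126
Best: 131 rps.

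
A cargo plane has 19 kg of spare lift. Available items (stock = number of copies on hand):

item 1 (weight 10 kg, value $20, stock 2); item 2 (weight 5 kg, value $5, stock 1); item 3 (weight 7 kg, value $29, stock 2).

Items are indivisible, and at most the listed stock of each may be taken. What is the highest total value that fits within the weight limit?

Top feasible selections:
- 1×item 2 + 2×item 3: weight 19, value 63
- 2×item 3: weight 14, value 58
- 1×item 1 + 1×item 3: weight 17, value 49
- 1×item 2 + 1×item 3: weight 12, value 34
Best: $63.

$63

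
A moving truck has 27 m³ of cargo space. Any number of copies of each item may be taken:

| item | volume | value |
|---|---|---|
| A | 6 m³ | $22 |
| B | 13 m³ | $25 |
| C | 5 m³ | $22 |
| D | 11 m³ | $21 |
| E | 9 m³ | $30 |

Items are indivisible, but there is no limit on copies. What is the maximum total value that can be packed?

Best value-per-unit is C at 22/5; filling with it alone gives 5×22 = 110.
Optimal mix: 2×A + 3×C → volume 27, value 110.

$110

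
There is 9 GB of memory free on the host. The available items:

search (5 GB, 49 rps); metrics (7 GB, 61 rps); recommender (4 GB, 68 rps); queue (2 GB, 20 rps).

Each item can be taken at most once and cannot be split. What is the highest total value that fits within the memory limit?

This is a 0/1 knapsack; check combinations near the capacity.
- search+recommender: memory 5+4=9, value 49+68=117
- recommender+queue: memory 4+2=6, value 68+20=88
- metrics+queue: memory 7+2=9, value 61+20=81
Best: 117 rps.

117 rps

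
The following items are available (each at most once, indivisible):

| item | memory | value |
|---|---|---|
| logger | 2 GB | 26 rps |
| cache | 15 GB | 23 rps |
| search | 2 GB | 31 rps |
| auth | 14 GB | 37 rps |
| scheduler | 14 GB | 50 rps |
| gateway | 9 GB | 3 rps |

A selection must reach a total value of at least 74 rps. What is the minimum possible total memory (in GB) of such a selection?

16

Subsets with value ≥ 74, sorted by total memory:
- search+scheduler: memory 16, value 81
- logger+scheduler: memory 16, value 76
Minimum memory: 16 GB.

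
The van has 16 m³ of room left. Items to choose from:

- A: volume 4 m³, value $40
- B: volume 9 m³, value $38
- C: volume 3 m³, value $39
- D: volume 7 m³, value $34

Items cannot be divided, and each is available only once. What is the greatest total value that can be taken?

$117

Check high-value combinations within 16 m³:
- A+B+C: volume 4+9+3=16, value 40+38+39=117
- A+C+D: volume 4+3+7=14, value 40+39+34=113
- A+C: volume 4+3=7, value 40+39=79
- A+B: volume 4+9=13, value 40+38=78
- B+C: volume 9+3=12, value 38+39=77
Best: $117.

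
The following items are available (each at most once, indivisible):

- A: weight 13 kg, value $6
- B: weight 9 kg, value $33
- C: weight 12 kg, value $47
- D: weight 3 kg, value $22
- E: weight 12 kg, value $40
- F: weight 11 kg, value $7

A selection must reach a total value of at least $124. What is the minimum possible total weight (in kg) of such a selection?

36

Subsets with value ≥ 124, sorted by total weight:
- B+C+D+E: weight 36, value 142
- B+C+E+F: weight 44, value 127
- A+B+C+E: weight 46, value 126
- B+C+D+E+F: weight 47, value 149
Minimum weight: 36 kg.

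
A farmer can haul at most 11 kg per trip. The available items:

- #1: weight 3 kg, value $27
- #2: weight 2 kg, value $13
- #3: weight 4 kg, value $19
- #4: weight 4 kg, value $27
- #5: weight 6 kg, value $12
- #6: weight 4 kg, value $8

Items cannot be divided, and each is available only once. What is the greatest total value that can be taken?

This is a 0/1 knapsack; check combinations near the capacity.
- #1+#3+#4: weight 3+4+4=11, value 27+19+27=73
- #1+#2+#4: weight 3+2+4=9, value 27+13+27=67
- #1+#4+#6: weight 3+4+4=11, value 27+27+8=62
Best: $73.

$73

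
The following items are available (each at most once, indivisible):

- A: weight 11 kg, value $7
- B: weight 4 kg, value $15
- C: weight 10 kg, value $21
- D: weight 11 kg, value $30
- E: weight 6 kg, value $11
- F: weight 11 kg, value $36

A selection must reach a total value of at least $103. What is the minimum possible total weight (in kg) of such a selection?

Subsets with value ≥ 103, sorted by total weight:
- B+C+D+E+F: weight 42, value 113
- A+B+C+D+F: weight 47, value 109
Minimum weight: 42 kg.

42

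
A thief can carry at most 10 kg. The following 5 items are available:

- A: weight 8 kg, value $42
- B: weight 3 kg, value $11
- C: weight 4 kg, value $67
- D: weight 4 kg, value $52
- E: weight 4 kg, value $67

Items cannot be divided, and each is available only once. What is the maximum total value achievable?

Check high-value combinations within 10 kg:
- C+E: weight 4+4=8, value 67+67=134
- C+D: weight 4+4=8, value 67+52=119
- D+E: weight 4+4=8, value 52+67=119
- B+C: weight 3+4=7, value 11+67=78
Best: $134.

$134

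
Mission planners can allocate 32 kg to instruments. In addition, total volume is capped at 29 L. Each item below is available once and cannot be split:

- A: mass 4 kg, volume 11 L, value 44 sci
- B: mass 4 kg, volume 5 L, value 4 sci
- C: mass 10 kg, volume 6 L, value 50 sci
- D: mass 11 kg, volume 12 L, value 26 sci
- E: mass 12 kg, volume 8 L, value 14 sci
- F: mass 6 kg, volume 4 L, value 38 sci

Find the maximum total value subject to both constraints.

Feasible sets respecting both limits:
- A+C+E+F: mass 32, volume 29, value 146
- A+B+C+F: mass 24, volume 26, value 136
- A+C+F: mass 20, volume 21, value 132
- A+C+D: mass 25, volume 29, value 120
Best: 146 sci.

146 sci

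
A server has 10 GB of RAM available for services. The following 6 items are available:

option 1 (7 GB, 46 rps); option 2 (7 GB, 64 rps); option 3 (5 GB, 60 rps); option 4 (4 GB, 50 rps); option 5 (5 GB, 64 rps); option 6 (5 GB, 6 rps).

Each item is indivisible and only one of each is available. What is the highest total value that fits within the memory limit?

124 rps

Check high-value combinations within 10 GB:
- option 3+option 5: memory 5+5=10, value 60+64=124
- option 4+option 5: memory 4+5=9, value 50+64=114
- option 3+option 4: memory 5+4=9, value 60+50=110
- option 5+option 6: memory 5+5=10, value 64+6=70
Best: 124 rps.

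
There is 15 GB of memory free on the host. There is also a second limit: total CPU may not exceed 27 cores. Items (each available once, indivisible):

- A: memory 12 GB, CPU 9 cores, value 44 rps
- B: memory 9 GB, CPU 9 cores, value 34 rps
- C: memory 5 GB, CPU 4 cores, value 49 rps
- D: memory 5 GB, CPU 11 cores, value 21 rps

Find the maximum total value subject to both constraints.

83 rps

Feasible sets respecting both limits:
- B+C: memory 14, CPU 13, value 83
- C+D: memory 10, CPU 15, value 70
- B+D: memory 14, CPU 20, value 55
Best: 83 rps.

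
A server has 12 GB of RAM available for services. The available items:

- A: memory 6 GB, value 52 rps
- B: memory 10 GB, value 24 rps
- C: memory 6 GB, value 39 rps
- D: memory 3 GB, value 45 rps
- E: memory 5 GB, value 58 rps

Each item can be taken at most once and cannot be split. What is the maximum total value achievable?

Check high-value combinations within 12 GB:
- A+E: memory 6+5=11, value 52+58=110
- D+E: memory 3+5=8, value 45+58=103
- A+D: memory 6+3=9, value 52+45=97
Best: 110 rps.

110 rps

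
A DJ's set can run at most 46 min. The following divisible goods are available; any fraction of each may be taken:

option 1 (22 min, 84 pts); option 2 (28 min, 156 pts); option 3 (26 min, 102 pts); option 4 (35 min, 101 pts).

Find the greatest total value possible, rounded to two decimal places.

226.62

Take in order of value per unit:
- option 2 (156/28 per unit): all 28 → value 156, running total 156.00
- option 3 (102/26 per unit): 18 of 26 → value 18×102/26 = 70.6154, running total 226.62
Total 226.62.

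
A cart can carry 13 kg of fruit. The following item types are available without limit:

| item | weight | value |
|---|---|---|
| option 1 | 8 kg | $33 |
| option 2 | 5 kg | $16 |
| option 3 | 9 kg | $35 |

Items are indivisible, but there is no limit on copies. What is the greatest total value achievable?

Best value-per-unit is option 1 at 33/8; filling with it alone gives 1×33 = 33.
Optimal mix: 1×option 1 + 1×option 2 → weight 13, value 49.

$49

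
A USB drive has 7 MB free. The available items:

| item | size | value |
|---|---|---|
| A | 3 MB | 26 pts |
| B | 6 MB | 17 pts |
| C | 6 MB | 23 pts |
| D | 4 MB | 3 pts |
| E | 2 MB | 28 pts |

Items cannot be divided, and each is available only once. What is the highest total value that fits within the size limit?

Check high-value combinations within 7 MB:
- A+E: size 3+2=5, value 26+28=54
- D+E: size 4+2=6, value 3+28=31
- A+D: size 3+4=7, value 26+3=29
- E: size 2, value 28
Best: 54 pts.

54 pts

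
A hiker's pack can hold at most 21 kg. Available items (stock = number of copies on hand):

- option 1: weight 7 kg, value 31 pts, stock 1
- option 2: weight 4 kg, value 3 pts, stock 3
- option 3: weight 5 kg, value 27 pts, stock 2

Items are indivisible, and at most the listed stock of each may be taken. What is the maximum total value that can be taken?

88 pts

Top feasible selections:
- 1×option 1 + 1×option 2 + 2×option 3: weight 21, value 88
- 1×option 1 + 2×option 3: weight 17, value 85
- 1×option 1 + 2×option 2 + 1×option 3: weight 20, value 64
- 1×option 1 + 1×option 2 + 1×option 3: weight 16, value 61
Best: 88 pts.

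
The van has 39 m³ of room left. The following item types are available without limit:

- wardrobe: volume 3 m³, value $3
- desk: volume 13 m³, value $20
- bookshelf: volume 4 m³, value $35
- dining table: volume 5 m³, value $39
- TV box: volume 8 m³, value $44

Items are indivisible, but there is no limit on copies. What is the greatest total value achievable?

$327

Best value-per-unit is bookshelf at 35/4; filling with it alone gives 9×35 = 315.
Optimal mix: 6×bookshelf + 3×dining table → volume 39, value 327.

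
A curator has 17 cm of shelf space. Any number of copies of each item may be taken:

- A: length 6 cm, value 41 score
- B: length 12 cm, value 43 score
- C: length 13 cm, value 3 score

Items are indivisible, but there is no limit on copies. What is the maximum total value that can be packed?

82 score

Best value-per-unit is A at 41/6, and filling with it alone uses length 2×6=12. No mix of the others beats 2×41 = 82.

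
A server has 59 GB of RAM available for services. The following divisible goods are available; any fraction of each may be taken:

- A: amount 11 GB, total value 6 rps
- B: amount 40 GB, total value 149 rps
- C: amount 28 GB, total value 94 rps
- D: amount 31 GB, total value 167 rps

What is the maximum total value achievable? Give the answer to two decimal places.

Take in order of value per unit:
- D (167/31 per unit): all 31 → value 167, running total 167.00
- B (149/40 per unit): 28 of 40 → value 28×149/40 = 104.3000, running total 271.30
Total 271.30.

271.30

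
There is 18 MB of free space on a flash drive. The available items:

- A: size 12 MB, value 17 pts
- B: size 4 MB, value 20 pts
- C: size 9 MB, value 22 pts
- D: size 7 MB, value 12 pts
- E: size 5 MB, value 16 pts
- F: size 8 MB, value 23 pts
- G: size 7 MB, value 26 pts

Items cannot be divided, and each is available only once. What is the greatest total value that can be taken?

This is a 0/1 knapsack; check combinations near the capacity.
- B+E+G: size 4+5+7=16, value 20+16+26=62
- B+E+F: size 4+5+8=17, value 20+16+23=59
- B+C+E: size 4+9+5=18, value 20+22+16=58
Best: 62 pts.

62 pts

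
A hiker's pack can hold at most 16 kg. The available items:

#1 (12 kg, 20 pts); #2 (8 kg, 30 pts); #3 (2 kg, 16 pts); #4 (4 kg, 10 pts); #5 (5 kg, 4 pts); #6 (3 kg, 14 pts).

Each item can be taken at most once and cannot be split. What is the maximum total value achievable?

60 pts

Check high-value combinations within 16 kg:
- #2+#3+#6: weight 8+2+3=13, value 30+16+14=60
- #2+#3+#4: weight 8+2+4=14, value 30+16+10=56
- #2+#4+#6: weight 8+4+3=15, value 30+10+14=54
Best: 60 pts.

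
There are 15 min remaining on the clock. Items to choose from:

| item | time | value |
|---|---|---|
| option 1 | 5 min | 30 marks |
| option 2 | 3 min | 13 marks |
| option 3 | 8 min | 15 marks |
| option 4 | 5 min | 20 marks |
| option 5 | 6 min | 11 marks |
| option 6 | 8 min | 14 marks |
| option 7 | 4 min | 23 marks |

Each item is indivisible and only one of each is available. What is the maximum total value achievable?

73 marks

Check high-value combinations within 15 min:
- option 1+option 4+option 7: time 5+5+4=14, value 30+20+23=73
- option 1+option 2+option 7: time 5+3+4=12, value 30+13+23=66
- option 1+option 5+option 7: time 5+6+4=15, value 30+11+23=64
- option 1+option 2+option 4: time 5+3+5=13, value 30+13+20=63
- option 2+option 4+option 7: time 3+5+4=12, value 13+20+23=56
Best: 73 marks.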